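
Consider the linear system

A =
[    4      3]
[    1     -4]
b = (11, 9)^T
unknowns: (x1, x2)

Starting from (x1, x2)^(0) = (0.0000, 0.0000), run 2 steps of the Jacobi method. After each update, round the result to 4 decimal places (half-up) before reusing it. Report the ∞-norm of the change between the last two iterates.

Iteration 1:
  x1 = (11 - (3)·0.0000) / (4) = 2.7500
  x2 = (9 - (1)·0.0000) / (-4) = -2.2500
Iteration 2:
  x1 = (11 - (3)·-2.2500) / (4) = 4.4375
  x2 = (9 - (1)·2.7500) / (-4) = -1.5625
Change: (1.6875, 0.6875) → max |·| = 1.6875

1.6875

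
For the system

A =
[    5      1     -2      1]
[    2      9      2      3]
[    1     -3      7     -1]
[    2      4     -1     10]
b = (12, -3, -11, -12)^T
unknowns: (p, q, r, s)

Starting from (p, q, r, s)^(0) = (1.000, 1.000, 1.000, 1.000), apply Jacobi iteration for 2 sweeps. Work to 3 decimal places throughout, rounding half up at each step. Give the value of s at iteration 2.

Iteration 1:
  p = (12 - (1)·1.000 - (-2)·1.000 - (1)·1.000) / (5) = 2.400
  q = (-3 - (2)·1.000 - (2)·1.000 - (3)·1.000) / (9) = -1.111
  r = (-11 - (1)·1.000 - (-3)·1.000 - (-1)·1.000) / (7) = -1.143
  s = (-12 - (2)·1.000 - (4)·1.000 - (-1)·1.000) / (10) = -1.700
Iteration 2:
  p = (12 - (1)·-1.111 - (-2)·-1.143 - (1)·-1.700) / (5) = 2.505
  q = (-3 - (2)·2.400 - (2)·-1.143 - (3)·-1.700) / (9) = -0.046
  r = (-11 - (1)·2.400 - (-3)·-1.111 - (-1)·-1.700) / (7) = -2.633
  s = (-12 - (2)·2.400 - (4)·-1.111 - (-1)·-1.143) / (10) = -1.350

-1.350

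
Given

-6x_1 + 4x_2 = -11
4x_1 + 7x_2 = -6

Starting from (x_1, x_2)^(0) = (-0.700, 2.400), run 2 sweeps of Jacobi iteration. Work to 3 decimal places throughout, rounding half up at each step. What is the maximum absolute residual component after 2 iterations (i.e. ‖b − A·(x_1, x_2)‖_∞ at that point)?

9.450

Iteration 1:
  x_1 = (-11 - (4)·2.400) / (-6) = 3.433
  x_2 = (-6 - (4)·-0.700) / (7) = -0.457
Iteration 2:
  x_1 = (-11 - (4)·-0.457) / (-6) = 1.529
  x_2 = (-6 - (4)·3.433) / (7) = -2.819
Residual b − A·x = (9.450, 7.617); ∞-norm = 9.450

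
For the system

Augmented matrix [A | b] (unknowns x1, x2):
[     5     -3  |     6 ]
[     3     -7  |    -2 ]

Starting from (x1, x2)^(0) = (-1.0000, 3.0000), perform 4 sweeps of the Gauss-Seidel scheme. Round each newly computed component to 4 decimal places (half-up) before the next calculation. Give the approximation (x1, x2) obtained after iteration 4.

Iteration 1:
  x1 = (6 - (-3)·3.0000) / (5) = 3.0000
  x2 = (-2 - (3)·3.0000) / (-7) = 1.5714
Iteration 2:
  x1 = (6 - (-3)·1.5714) / (5) = 2.1428
  x2 = (-2 - (3)·2.1428) / (-7) = 1.2041
Iteration 3:
  x1 = (6 - (-3)·1.2041) / (5) = 1.9225
  x2 = (-2 - (3)·1.9225) / (-7) = 1.1096
Iteration 4:
  x1 = (6 - (-3)·1.1096) / (5) = 1.8658
  x2 = (-2 - (3)·1.8658) / (-7) = 1.0853

(1.8658, 1.0853)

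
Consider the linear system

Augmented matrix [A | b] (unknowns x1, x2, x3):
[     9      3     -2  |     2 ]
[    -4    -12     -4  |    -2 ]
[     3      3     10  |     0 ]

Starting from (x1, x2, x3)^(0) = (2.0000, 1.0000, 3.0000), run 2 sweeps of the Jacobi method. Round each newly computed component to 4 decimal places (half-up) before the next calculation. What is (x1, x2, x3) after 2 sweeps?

(0.5222, 0.2815, 0.2833)

Iteration 1:
  x1 = (2 - (3)·1.0000 - (-2)·3.0000) / (9) = 0.5556
  x2 = (-2 - (-4)·2.0000 - (-4)·3.0000) / (-12) = -1.5000
  x3 = (0 - (3)·2.0000 - (3)·1.0000) / (10) = -0.9000
Iteration 2:
  x1 = (2 - (3)·-1.5000 - (-2)·-0.9000) / (9) = 0.5222
  x2 = (-2 - (-4)·0.5556 - (-4)·-0.9000) / (-12) = 0.2815
  x3 = (0 - (3)·0.5556 - (3)·-1.5000) / (10) = 0.2833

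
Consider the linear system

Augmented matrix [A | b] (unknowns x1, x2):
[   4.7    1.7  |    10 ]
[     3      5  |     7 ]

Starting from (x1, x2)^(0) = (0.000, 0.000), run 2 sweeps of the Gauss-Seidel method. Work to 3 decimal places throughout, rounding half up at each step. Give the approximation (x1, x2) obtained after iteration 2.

(2.083, 0.150)

Iteration 1:
  x1 = (10 - (1.7)·0.000) / (4.7) = 2.128
  x2 = (7 - (3)·2.128) / (5) = 0.123
Iteration 2:
  x1 = (10 - (1.7)·0.123) / (4.7) = 2.083
  x2 = (7 - (3)·2.083) / (5) = 0.150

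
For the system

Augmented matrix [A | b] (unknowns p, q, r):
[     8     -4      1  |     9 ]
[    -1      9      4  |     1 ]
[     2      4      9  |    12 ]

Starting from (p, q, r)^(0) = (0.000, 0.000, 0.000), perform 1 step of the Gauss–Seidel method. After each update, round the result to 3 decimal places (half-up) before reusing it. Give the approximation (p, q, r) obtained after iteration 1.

(1.125, 0.236, 0.978)

Iteration 1:
  p = (9 - (-4)·0.000 - (1)·0.000) / (8) = 1.125
  q = (1 - (-1)·1.125 - (4)·0.000) / (9) = 0.236
  r = (12 - (2)·1.125 - (4)·0.236) / (9) = 0.978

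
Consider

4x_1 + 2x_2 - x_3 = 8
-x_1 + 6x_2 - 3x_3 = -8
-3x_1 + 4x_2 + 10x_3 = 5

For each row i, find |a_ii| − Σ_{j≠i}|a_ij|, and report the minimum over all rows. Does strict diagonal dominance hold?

1

row 1: |4| − (2+1) = 1
row 2: |6| − (1+3) = 2
row 3: |10| − (3+4) = 3
minimum over rows = 1 → strictly diagonally dominant (convergence guaranteed)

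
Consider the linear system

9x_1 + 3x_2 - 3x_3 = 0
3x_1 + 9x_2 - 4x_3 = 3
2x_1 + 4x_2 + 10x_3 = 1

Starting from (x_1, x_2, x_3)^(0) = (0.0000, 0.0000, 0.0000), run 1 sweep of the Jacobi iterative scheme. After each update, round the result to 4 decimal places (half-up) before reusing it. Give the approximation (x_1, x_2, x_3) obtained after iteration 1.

(0.0000, 0.3333, 0.1000)

Iteration 1:
  x_1 = (0 - (3)·0.0000 - (-3)·0.0000) / (9) = 0.0000
  x_2 = (3 - (3)·0.0000 - (-4)·0.0000) / (9) = 0.3333
  x_3 = (1 - (2)·0.0000 - (4)·0.0000) / (10) = 0.1000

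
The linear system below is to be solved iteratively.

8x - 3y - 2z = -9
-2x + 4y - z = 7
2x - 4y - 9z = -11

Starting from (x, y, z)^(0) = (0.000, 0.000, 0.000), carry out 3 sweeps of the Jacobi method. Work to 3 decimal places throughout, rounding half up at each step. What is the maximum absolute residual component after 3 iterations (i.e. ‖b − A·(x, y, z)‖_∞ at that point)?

Iteration 1:
  x = (-9 - (-3)·0.000 - (-2)·0.000) / (8) = -1.125
  y = (7 - (-2)·0.000 - (-1)·0.000) / (4) = 1.750
  z = (-11 - (2)·0.000 - (-4)·0.000) / (-9) = 1.222
Iteration 2:
  x = (-9 - (-3)·1.750 - (-2)·1.222) / (8) = -0.163
  y = (7 - (-2)·-1.125 - (-1)·1.222) / (4) = 1.493
  z = (-11 - (2)·-1.125 - (-4)·1.750) / (-9) = 0.194
Iteration 3:
  x = (-9 - (-3)·1.493 - (-2)·0.194) / (8) = -0.517
  y = (7 - (-2)·-0.163 - (-1)·0.194) / (4) = 1.717
  z = (-11 - (2)·-0.163 - (-4)·1.493) / (-9) = 0.522
Residual b − A·x = (1.331, -0.380, 1.600); ∞-norm = 1.600

1.600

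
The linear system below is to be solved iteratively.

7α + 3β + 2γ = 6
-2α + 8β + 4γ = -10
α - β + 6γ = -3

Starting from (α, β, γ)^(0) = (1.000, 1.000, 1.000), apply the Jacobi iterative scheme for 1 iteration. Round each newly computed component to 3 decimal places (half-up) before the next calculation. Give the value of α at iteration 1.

0.143

Iteration 1:
  α = (6 - (3)·1.000 - (2)·1.000) / (7) = 0.143
  β = (-10 - (-2)·1.000 - (4)·1.000) / (8) = -1.500
  γ = (-3 - (1)·1.000 - (-1)·1.000) / (6) = -0.500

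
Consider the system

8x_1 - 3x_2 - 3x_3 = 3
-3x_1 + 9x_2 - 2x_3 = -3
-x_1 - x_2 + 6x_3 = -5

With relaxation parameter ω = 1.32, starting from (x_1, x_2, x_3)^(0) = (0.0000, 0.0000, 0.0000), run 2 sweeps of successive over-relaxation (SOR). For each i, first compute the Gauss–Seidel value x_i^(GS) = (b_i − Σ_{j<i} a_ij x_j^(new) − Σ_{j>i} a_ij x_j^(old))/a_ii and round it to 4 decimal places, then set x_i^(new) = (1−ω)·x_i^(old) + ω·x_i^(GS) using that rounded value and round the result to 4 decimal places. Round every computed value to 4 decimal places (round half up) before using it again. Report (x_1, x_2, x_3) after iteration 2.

Iteration 1:
  x_1: GS value = (3 - (-3)·0.0000 - (-3)·0.0000) / (8) = 0.3750;  x_1 ← (1−ω)·0.0000 + ω·0.3750 = 0.4950
  x_2: GS value = (-3 - (-3)·0.4950 - (-2)·0.0000) / (9) = -0.1683;  x_2 ← (1−ω)·0.0000 + ω·-0.1683 = -0.2222
  x_3: GS value = (-5 - (-1)·0.4950 - (-1)·-0.2222) / (6) = -0.7879;  x_3 ← (1−ω)·0.0000 + ω·-0.7879 = -1.0400
Iteration 2:
  x_1: GS value = (3 - (-3)·-0.2222 - (-3)·-1.0400) / (8) = -0.0983;  x_1 ← (1−ω)·0.4950 + ω·-0.0983 = -0.2882
  x_2: GS value = (-3 - (-3)·-0.2882 - (-2)·-1.0400) / (9) = -0.6605;  x_2 ← (1−ω)·-0.2222 + ω·-0.6605 = -0.8008
  x_3: GS value = (-5 - (-1)·-0.2882 - (-1)·-0.8008) / (6) = -1.0148;  x_3 ← (1−ω)·-1.0400 + ω·-1.0148 = -1.0067

(-0.2882, -0.8008, -1.0067)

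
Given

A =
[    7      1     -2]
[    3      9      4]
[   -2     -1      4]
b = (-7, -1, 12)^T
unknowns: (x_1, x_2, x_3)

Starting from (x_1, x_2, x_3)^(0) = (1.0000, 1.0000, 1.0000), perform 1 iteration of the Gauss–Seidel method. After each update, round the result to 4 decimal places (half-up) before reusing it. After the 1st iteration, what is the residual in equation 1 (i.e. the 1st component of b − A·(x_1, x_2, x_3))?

4.2776

Iteration 1:
  x_1 = (-7 - (1)·1.0000 - (-2)·1.0000) / (7) = -0.8571
  x_2 = (-1 - (3)·-0.8571 - (4)·1.0000) / (9) = -0.2699
  x_3 = (12 - (-2)·-0.8571 - (-1)·-0.2699) / (4) = 2.5040
Residual b − A·x = (4.2776, -6.0156, -0.0001)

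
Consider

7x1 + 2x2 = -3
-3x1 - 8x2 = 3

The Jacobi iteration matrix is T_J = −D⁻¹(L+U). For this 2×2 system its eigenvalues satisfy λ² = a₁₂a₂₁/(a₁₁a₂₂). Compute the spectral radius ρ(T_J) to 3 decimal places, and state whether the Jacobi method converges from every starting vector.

a₁₂a₂₁/(a₁₁a₂₂) = (2)·(-3) / ((7)·(-8)) = 0.107143
ρ = √|0.107143| = √0.107143 = 0.327
ρ < 1, so Jacobi converges

0.327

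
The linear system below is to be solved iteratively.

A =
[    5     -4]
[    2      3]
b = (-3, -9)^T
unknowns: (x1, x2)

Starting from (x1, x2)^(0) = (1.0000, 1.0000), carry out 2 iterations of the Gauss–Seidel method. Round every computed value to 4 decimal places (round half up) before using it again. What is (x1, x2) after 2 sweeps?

Iteration 1:
  x1 = (-3 - (-4)·1.0000) / (5) = 0.2000
  x2 = (-9 - (2)·0.2000) / (3) = -3.1333
Iteration 2:
  x1 = (-3 - (-4)·-3.1333) / (5) = -3.1066
  x2 = (-9 - (2)·-3.1066) / (3) = -0.9289

(-3.1066, -0.9289)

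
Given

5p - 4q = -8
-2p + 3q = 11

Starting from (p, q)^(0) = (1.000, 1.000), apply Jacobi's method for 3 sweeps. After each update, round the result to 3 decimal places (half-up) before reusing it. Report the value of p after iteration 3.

Iteration 1:
  p = (-8 - (-4)·1.000) / (5) = -0.800
  q = (11 - (-2)·1.000) / (3) = 4.333
Iteration 2:
  p = (-8 - (-4)·4.333) / (5) = 1.866
  q = (11 - (-2)·-0.800) / (3) = 3.133
Iteration 3:
  p = (-8 - (-4)·3.133) / (5) = 0.906
  q = (11 - (-2)·1.866) / (3) = 4.911

0.906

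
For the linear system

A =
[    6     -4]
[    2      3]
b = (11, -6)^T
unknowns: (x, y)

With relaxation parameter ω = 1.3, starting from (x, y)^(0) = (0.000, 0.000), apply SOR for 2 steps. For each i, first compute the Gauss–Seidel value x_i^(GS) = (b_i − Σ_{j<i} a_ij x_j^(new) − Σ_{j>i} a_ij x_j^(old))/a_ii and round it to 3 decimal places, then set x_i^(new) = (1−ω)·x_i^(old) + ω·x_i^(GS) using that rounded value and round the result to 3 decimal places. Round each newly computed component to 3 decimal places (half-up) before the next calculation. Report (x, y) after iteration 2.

(-2.375, 0.858)

Iteration 1:
  x: GS value = (11 - (-4)·0.000) / (6) = 1.833;  x ← (1−ω)·0.000 + ω·1.833 = 2.383
  y: GS value = (-6 - (2)·2.383) / (3) = -3.589;  y ← (1−ω)·0.000 + ω·-3.589 = -4.666
Iteration 2:
  x: GS value = (11 - (-4)·-4.666) / (6) = -1.277;  x ← (1−ω)·2.383 + ω·-1.277 = -2.375
  y: GS value = (-6 - (2)·-2.375) / (3) = -0.417;  y ← (1−ω)·-4.666 + ω·-0.417 = 0.858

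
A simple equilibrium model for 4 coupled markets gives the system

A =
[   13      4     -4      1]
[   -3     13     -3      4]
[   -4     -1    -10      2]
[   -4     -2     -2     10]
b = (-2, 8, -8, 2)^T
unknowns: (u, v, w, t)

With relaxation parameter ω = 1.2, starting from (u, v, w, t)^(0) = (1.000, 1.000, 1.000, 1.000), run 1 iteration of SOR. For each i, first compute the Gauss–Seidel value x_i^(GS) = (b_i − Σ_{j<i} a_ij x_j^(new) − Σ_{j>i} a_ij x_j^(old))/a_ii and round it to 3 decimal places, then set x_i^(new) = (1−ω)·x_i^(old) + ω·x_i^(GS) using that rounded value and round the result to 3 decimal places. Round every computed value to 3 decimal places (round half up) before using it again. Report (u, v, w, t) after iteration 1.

Iteration 1:
  u: GS value = (-2 - (4)·1.000 - (-4)·1.000 - (1)·1.000) / (13) = -0.231;  u ← (1−ω)·1.000 + ω·-0.231 = -0.477
  v: GS value = (8 - (-3)·-0.477 - (-3)·1.000 - (4)·1.000) / (13) = 0.428;  v ← (1−ω)·1.000 + ω·0.428 = 0.314
  w: GS value = (-8 - (-4)·-0.477 - (-1)·0.314 - (2)·1.000) / (-10) = 1.159;  w ← (1−ω)·1.000 + ω·1.159 = 1.191
  t: GS value = (2 - (-4)·-0.477 - (-2)·0.314 - (-2)·1.191) / (10) = 0.310;  t ← (1−ω)·1.000 + ω·0.310 = 0.172

(-0.477, 0.314, 1.191, 0.172)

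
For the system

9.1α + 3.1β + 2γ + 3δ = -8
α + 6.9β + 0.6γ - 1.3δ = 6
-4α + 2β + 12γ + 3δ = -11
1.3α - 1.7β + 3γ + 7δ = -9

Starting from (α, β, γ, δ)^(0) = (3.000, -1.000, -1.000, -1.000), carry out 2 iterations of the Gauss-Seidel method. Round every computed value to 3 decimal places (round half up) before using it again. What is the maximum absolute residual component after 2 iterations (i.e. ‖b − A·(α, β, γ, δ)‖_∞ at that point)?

Iteration 1:
  α = (-8 - (3.1)·-1.000 - (2)·-1.000 - (3)·-1.000) / (9.1) = 0.011
  β = (6 - (1)·0.011 - (0.6)·-1.000 - (-1.3)·-1.000) / (6.9) = 0.767
  γ = (-11 - (-4)·0.011 - (2)·0.767 - (3)·-1.000) / (12) = -0.791
  δ = (-9 - (1.3)·0.011 - (-1.7)·0.767 - (3)·-0.791) / (7) = -0.762
Iteration 2:
  α = (-8 - (3.1)·0.767 - (2)·-0.791 - (3)·-0.762) / (9.1) = -0.715
  β = (6 - (1)·-0.715 - (0.6)·-0.791 - (-1.3)·-0.762) / (6.9) = 0.898
  γ = (-11 - (-4)·-0.715 - (2)·0.898 - (3)·-0.762) / (12) = -1.114
  δ = (-9 - (1.3)·-0.715 - (-1.7)·0.898 - (3)·-1.114) / (7) = -0.457
Residual b − A·x = (-0.678, 0.593, -0.917, -0.003); ∞-norm = 0.917

0.917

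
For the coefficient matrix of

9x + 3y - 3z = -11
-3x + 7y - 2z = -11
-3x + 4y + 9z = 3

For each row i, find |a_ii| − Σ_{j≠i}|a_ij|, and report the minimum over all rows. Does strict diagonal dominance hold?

row 1: |9| − (3+3) = 3
row 2: |7| − (3+2) = 2
row 3: |9| − (3+4) = 2
minimum over rows = 2 → strictly diagonally dominant (convergence guaranteed)

2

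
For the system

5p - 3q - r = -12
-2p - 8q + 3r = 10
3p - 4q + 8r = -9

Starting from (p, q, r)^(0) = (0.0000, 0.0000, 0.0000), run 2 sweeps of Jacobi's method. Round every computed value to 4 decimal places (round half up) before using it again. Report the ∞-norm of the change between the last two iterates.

0.9750

Iteration 1:
  p = (-12 - (-3)·0.0000 - (-1)·0.0000) / (5) = -2.4000
  q = (10 - (-2)·0.0000 - (3)·0.0000) / (-8) = -1.2500
  r = (-9 - (3)·0.0000 - (-4)·0.0000) / (8) = -1.1250
Iteration 2:
  p = (-12 - (-3)·-1.2500 - (-1)·-1.1250) / (5) = -3.3750
  q = (10 - (-2)·-2.4000 - (3)·-1.1250) / (-8) = -1.0719
  r = (-9 - (3)·-2.4000 - (-4)·-1.2500) / (8) = -0.8500
Change: (-0.9750, 0.1781, 0.2750) → max |·| = 0.9750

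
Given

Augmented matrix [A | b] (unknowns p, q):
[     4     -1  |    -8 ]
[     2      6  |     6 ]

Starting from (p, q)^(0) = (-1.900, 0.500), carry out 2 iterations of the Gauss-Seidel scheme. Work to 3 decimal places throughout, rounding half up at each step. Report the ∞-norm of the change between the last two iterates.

Iteration 1:
  p = (-8 - (-1)·0.500) / (4) = -1.875
  q = (6 - (2)·-1.875) / (6) = 1.625
Iteration 2:
  p = (-8 - (-1)·1.625) / (4) = -1.594
  q = (6 - (2)·-1.594) / (6) = 1.531
Change: (0.281, -0.094) → max |·| = 0.281

0.281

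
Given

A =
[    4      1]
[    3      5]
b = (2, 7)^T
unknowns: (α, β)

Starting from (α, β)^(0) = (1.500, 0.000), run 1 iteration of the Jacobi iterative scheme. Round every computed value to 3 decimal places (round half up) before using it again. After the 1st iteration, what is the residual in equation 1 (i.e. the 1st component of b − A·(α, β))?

Iteration 1:
  α = (2 - (1)·0.000) / (4) = 0.500
  β = (7 - (3)·1.500) / (5) = 0.500
Residual b − A·x = (-0.500, 3.000)

-0.500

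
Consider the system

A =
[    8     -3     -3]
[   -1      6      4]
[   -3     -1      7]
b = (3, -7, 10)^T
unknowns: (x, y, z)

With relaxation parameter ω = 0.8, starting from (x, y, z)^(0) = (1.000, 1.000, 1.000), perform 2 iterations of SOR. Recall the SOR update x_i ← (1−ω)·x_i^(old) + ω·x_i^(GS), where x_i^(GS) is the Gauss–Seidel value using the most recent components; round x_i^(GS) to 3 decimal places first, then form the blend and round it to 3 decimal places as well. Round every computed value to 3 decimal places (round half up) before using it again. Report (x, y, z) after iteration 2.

Iteration 1:
  x: GS value = (3 - (-3)·1.000 - (-3)·1.000) / (8) = 1.125;  x ← (1−ω)·1.000 + ω·1.125 = 1.100
  y: GS value = (-7 - (-1)·1.100 - (4)·1.000) / (6) = -1.650;  y ← (1−ω)·1.000 + ω·-1.650 = -1.120
  z: GS value = (10 - (-3)·1.100 - (-1)·-1.120) / (7) = 1.740;  z ← (1−ω)·1.000 + ω·1.740 = 1.592
Iteration 2:
  x: GS value = (3 - (-3)·-1.120 - (-3)·1.592) / (8) = 0.552;  x ← (1−ω)·1.100 + ω·0.552 = 0.662
  y: GS value = (-7 - (-1)·0.662 - (4)·1.592) / (6) = -2.118;  y ← (1−ω)·-1.120 + ω·-2.118 = -1.918
  z: GS value = (10 - (-3)·0.662 - (-1)·-1.918) / (7) = 1.438;  z ← (1−ω)·1.592 + ω·1.438 = 1.469

(0.662, -1.918, 1.469)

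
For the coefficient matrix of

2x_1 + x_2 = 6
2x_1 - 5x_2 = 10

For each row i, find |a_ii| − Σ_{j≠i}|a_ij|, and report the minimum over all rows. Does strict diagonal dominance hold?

1

row 1: |2| − (1) = 1
row 2: |-5| − (2) = 3
minimum over rows = 1 → strictly diagonally dominant (convergence guaranteed)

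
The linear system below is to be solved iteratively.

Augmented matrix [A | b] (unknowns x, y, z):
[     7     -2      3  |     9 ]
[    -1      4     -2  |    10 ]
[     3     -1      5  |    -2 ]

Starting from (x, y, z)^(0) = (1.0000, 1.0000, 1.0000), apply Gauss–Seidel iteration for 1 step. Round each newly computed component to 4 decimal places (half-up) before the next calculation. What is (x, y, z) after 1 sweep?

Iteration 1:
  x = (9 - (-2)·1.0000 - (3)·1.0000) / (7) = 1.1429
  y = (10 - (-1)·1.1429 - (-2)·1.0000) / (4) = 3.2857
  z = (-2 - (3)·1.1429 - (-1)·3.2857) / (5) = -0.4286

(1.1429, 3.2857, -0.4286)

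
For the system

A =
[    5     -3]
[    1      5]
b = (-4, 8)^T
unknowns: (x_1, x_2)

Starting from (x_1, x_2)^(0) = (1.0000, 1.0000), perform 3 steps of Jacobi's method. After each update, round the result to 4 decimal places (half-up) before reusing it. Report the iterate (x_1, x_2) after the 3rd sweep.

(0.1840, 1.5920)

Iteration 1:
  x_1 = (-4 - (-3)·1.0000) / (5) = -0.2000
  x_2 = (8 - (1)·1.0000) / (5) = 1.4000
Iteration 2:
  x_1 = (-4 - (-3)·1.4000) / (5) = 0.0400
  x_2 = (8 - (1)·-0.2000) / (5) = 1.6400
Iteration 3:
  x_1 = (-4 - (-3)·1.6400) / (5) = 0.1840
  x_2 = (8 - (1)·0.0400) / (5) = 1.5920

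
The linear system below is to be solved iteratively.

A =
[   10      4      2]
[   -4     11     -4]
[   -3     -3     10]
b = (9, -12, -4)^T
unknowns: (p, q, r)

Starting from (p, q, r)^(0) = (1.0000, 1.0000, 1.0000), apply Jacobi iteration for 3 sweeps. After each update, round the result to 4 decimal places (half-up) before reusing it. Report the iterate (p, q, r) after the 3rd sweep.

Iteration 1:
  p = (9 - (4)·1.0000 - (2)·1.0000) / (10) = 0.3000
  q = (-12 - (-4)·1.0000 - (-4)·1.0000) / (11) = -0.3636
  r = (-4 - (-3)·1.0000 - (-3)·1.0000) / (10) = 0.2000
Iteration 2:
  p = (9 - (4)·-0.3636 - (2)·0.2000) / (10) = 1.0054
  q = (-12 - (-4)·0.3000 - (-4)·0.2000) / (11) = -0.9091
  r = (-4 - (-3)·0.3000 - (-3)·-0.3636) / (10) = -0.4191
Iteration 3:
  p = (9 - (4)·-0.9091 - (2)·-0.4191) / (10) = 1.3475
  q = (-12 - (-4)·1.0054 - (-4)·-0.4191) / (11) = -0.8777
  r = (-4 - (-3)·1.0054 - (-3)·-0.9091) / (10) = -0.3711

(1.3475, -0.8777, -0.3711)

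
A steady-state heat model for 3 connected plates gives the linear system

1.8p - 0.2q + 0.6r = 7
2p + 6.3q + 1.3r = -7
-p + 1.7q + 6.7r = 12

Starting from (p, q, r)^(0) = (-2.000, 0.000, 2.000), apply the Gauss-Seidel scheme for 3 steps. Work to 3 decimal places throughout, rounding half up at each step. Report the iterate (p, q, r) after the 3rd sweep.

(2.662, -2.540, 2.833)

Iteration 1:
  p = (7 - (-0.2)·0.000 - (0.6)·2.000) / (1.8) = 3.222
  q = (-7 - (2)·3.222 - (1.3)·2.000) / (6.3) = -2.547
  r = (12 - (-1)·3.222 - (1.7)·-2.547) / (6.7) = 2.918
Iteration 2:
  p = (7 - (-0.2)·-2.547 - (0.6)·2.918) / (1.8) = 2.633
  q = (-7 - (2)·2.633 - (1.3)·2.918) / (6.3) = -2.549
  r = (12 - (-1)·2.633 - (1.7)·-2.549) / (6.7) = 2.831
Iteration 3:
  p = (7 - (-0.2)·-2.549 - (0.6)·2.831) / (1.8) = 2.662
  q = (-7 - (2)·2.662 - (1.3)·2.831) / (6.3) = -2.540
  r = (12 - (-1)·2.662 - (1.7)·-2.540) / (6.7) = 2.833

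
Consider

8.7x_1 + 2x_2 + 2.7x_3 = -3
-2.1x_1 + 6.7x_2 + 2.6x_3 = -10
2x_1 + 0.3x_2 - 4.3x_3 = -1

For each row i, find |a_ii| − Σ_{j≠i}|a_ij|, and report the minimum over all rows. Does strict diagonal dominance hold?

2

row 1: |8.7| − (2+2.7) = 4
row 2: |6.7| − (2.1+2.6) = 2
row 3: |-4.3| − (2+0.3) = 2
minimum over rows = 2 → strictly diagonally dominant (convergence guaranteed)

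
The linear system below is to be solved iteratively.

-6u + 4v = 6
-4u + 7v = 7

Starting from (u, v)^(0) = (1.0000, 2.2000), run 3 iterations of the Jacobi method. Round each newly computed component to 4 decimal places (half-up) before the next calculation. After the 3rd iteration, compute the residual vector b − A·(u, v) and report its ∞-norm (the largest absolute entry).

Iteration 1:
  u = (6 - (4)·2.2000) / (-6) = 0.4667
  v = (7 - (-4)·1.0000) / (7) = 1.5714
Iteration 2:
  u = (6 - (4)·1.5714) / (-6) = 0.0476
  v = (7 - (-4)·0.4667) / (7) = 1.2667
Iteration 3:
  u = (6 - (4)·1.2667) / (-6) = -0.1555
  v = (7 - (-4)·0.0476) / (7) = 1.0272
Residual b − A·x = (0.9582, -0.8124); ∞-norm = 0.9582

0.9582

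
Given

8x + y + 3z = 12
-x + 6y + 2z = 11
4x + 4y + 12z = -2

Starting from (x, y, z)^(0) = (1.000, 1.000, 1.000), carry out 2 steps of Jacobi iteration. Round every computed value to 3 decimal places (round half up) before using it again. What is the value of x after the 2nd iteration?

1.604

Iteration 1:
  x = (12 - (1)·1.000 - (3)·1.000) / (8) = 1.000
  y = (11 - (-1)·1.000 - (2)·1.000) / (6) = 1.667
  z = (-2 - (4)·1.000 - (4)·1.000) / (12) = -0.833
Iteration 2:
  x = (12 - (1)·1.667 - (3)·-0.833) / (8) = 1.604
  y = (11 - (-1)·1.000 - (2)·-0.833) / (6) = 2.278
  z = (-2 - (4)·1.000 - (4)·1.667) / (12) = -1.056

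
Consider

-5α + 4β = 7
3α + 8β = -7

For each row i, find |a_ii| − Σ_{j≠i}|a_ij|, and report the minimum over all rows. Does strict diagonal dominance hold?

1

row 1: |-5| − (4) = 1
row 2: |8| − (3) = 5
minimum over rows = 1 → strictly diagonally dominant (convergence guaranteed)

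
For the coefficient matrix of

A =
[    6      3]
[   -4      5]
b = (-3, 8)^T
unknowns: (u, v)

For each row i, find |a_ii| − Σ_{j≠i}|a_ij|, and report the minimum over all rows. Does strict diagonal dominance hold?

1

row 1: |6| − (3) = 3
row 2: |5| − (4) = 1
minimum over rows = 1 → strictly diagonally dominant (convergence guaranteed)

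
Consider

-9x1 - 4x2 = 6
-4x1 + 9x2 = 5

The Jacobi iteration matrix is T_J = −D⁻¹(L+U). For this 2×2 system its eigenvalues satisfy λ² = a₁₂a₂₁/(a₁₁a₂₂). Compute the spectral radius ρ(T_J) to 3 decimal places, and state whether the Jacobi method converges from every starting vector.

a₁₂a₂₁/(a₁₁a₂₂) = (-4)·(-4) / ((-9)·(9)) = -0.197531
ρ = √|-0.197531| = √0.197531 = 0.444
ρ < 1, so Jacobi converges

0.444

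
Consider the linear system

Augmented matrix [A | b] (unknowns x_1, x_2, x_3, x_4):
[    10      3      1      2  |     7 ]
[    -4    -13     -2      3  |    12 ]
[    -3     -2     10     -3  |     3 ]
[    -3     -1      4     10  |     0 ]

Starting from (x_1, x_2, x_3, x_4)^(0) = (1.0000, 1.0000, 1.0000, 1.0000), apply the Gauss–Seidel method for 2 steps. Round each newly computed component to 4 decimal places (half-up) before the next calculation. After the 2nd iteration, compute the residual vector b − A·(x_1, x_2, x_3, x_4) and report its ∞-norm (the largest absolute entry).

1.2976

Iteration 1:
  x_1 = (7 - (3)·1.0000 - (1)·1.0000 - (2)·1.0000) / (10) = 0.1000
  x_2 = (12 - (-4)·0.1000 - (-2)·1.0000 - (3)·1.0000) / (-13) = -0.8769
  x_3 = (3 - (-3)·0.1000 - (-2)·-0.8769 - (-3)·1.0000) / (10) = 0.4546
  x_4 = (0 - (-3)·0.1000 - (-1)·-0.8769 - (4)·0.4546) / (10) = -0.2395
Iteration 2:
  x_1 = (7 - (3)·-0.8769 - (1)·0.4546 - (2)·-0.2395) / (10) = 0.9655
  x_2 = (12 - (-4)·0.9655 - (-2)·0.4546 - (3)·-0.2395) / (-13) = -1.3454
  x_3 = (3 - (-3)·0.9655 - (-2)·-1.3454 - (-3)·-0.2395) / (10) = 0.2487
  x_4 = (0 - (-3)·0.9655 - (-1)·-1.3454 - (4)·0.2487) / (10) = 0.0556
Residual b − A·x = (1.0213, -1.2976, 0.8855, 0.0003); ∞-norm = 1.2976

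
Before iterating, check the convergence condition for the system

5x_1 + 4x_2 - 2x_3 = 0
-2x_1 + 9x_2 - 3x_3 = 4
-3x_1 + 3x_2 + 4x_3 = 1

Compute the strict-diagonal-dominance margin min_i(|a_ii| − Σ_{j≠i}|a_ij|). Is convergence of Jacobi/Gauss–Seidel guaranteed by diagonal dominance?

row 1: |5| − (4+2) = -1
row 2: |9| − (2+3) = 4
row 3: |4| − (3+3) = -2
minimum over rows = -2 → not strictly diagonally dominant

-2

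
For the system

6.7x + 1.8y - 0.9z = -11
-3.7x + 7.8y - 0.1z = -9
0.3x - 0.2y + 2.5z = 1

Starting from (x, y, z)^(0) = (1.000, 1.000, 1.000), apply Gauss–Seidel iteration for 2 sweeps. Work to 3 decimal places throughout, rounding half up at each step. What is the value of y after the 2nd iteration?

-1.645

Iteration 1:
  x = (-11 - (1.8)·1.000 - (-0.9)·1.000) / (6.7) = -1.776
  y = (-9 - (-3.7)·-1.776 - (-0.1)·1.000) / (7.8) = -1.983
  z = (1 - (0.3)·-1.776 - (-0.2)·-1.983) / (2.5) = 0.454
Iteration 2:
  x = (-11 - (1.8)·-1.983 - (-0.9)·0.454) / (6.7) = -1.048
  y = (-9 - (-3.7)·-1.048 - (-0.1)·0.454) / (7.8) = -1.645
  z = (1 - (0.3)·-1.048 - (-0.2)·-1.645) / (2.5) = 0.394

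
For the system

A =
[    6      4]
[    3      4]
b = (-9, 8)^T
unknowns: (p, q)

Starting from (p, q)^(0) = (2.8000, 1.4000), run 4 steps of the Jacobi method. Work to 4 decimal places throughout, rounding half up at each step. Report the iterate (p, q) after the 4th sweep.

Iteration 1:
  p = (-9 - (4)·1.4000) / (6) = -2.4333
  q = (8 - (3)·2.8000) / (4) = -0.1000
Iteration 2:
  p = (-9 - (4)·-0.1000) / (6) = -1.4333
  q = (8 - (3)·-2.4333) / (4) = 3.8250
Iteration 3:
  p = (-9 - (4)·3.8250) / (6) = -4.0500
  q = (8 - (3)·-1.4333) / (4) = 3.0750
Iteration 4:
  p = (-9 - (4)·3.0750) / (6) = -3.5500
  q = (8 - (3)·-4.0500) / (4) = 5.0375

(-3.5500, 5.0375)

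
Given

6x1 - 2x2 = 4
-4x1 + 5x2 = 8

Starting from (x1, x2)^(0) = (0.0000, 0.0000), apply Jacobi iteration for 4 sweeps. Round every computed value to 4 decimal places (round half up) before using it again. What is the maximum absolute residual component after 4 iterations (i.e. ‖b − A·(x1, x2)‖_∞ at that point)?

0.5690

Iteration 1:
  x1 = (4 - (-2)·0.0000) / (6) = 0.6667
  x2 = (8 - (-4)·0.0000) / (5) = 1.6000
Iteration 2:
  x1 = (4 - (-2)·1.6000) / (6) = 1.2000
  x2 = (8 - (-4)·0.6667) / (5) = 2.1334
Iteration 3:
  x1 = (4 - (-2)·2.1334) / (6) = 1.3778
  x2 = (8 - (-4)·1.2000) / (5) = 2.5600
Iteration 4:
  x1 = (4 - (-2)·2.5600) / (6) = 1.5200
  x2 = (8 - (-4)·1.3778) / (5) = 2.7022
Residual b − A·x = (0.2844, 0.5690); ∞-norm = 0.5690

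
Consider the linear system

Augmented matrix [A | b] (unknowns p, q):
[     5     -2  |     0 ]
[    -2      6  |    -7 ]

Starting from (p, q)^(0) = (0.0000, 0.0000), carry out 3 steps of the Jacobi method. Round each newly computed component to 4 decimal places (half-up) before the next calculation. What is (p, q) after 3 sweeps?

Iteration 1:
  p = (0 - (-2)·0.0000) / (5) = 0.0000
  q = (-7 - (-2)·0.0000) / (6) = -1.1667
Iteration 2:
  p = (0 - (-2)·-1.1667) / (5) = -0.4667
  q = (-7 - (-2)·0.0000) / (6) = -1.1667
Iteration 3:
  p = (0 - (-2)·-1.1667) / (5) = -0.4667
  q = (-7 - (-2)·-0.4667) / (6) = -1.3222

(-0.4667, -1.3222)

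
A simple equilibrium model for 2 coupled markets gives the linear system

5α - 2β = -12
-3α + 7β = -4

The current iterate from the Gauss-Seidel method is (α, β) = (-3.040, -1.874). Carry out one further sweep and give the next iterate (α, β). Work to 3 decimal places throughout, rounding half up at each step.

(-3.150, -1.921)

One sweep:
  α = (-12 - (-2)·-1.874) / (5) = -3.150
  β = (-4 - (-3)·-3.150) / (7) = -1.921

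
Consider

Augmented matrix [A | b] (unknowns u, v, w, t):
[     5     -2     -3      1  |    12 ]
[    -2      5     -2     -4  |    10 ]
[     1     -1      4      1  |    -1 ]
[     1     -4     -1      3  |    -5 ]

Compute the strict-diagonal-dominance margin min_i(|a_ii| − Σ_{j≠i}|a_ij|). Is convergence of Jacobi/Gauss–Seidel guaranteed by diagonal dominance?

-3

row 1: |5| − (2+3+1) = -1
row 2: |5| − (2+2+4) = -3
row 3: |4| − (1+1+1) = 1
row 4: |3| − (1+4+1) = -3
minimum over rows = -3 → not strictly diagonally dominant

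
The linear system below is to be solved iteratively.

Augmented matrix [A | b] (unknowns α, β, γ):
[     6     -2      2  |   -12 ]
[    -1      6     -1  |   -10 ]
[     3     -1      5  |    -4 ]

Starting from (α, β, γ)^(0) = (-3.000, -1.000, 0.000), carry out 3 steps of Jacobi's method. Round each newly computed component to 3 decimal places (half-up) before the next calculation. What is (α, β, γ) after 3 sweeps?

Iteration 1:
  α = (-12 - (-2)·-1.000 - (2)·0.000) / (6) = -2.333
  β = (-10 - (-1)·-3.000 - (-1)·0.000) / (6) = -2.167
  γ = (-4 - (3)·-3.000 - (-1)·-1.000) / (5) = 0.800
Iteration 2:
  α = (-12 - (-2)·-2.167 - (2)·0.800) / (6) = -2.989
  β = (-10 - (-1)·-2.333 - (-1)·0.800) / (6) = -1.922
  γ = (-4 - (3)·-2.333 - (-1)·-2.167) / (5) = 0.166
Iteration 3:
  α = (-12 - (-2)·-1.922 - (2)·0.166) / (6) = -2.696
  β = (-10 - (-1)·-2.989 - (-1)·0.166) / (6) = -2.137
  γ = (-4 - (3)·-2.989 - (-1)·-1.922) / (5) = 0.609

(-2.696, -2.137, 0.609)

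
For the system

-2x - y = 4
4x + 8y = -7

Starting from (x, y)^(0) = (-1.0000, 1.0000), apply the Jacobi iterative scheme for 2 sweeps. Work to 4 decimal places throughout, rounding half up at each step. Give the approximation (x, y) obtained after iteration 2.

(-1.8125, 0.3750)

Iteration 1:
  x = (4 - (-1)·1.0000) / (-2) = -2.5000
  y = (-7 - (4)·-1.0000) / (8) = -0.3750
Iteration 2:
  x = (4 - (-1)·-0.3750) / (-2) = -1.8125
  y = (-7 - (4)·-2.5000) / (8) = 0.3750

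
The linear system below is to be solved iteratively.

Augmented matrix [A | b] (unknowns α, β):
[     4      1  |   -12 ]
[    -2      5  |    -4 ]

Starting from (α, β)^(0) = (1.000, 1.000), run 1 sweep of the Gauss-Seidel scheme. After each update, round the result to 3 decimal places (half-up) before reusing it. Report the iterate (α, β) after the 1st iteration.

Iteration 1:
  α = (-12 - (1)·1.000) / (4) = -3.250
  β = (-4 - (-2)·-3.250) / (5) = -2.100

(-3.250, -2.100)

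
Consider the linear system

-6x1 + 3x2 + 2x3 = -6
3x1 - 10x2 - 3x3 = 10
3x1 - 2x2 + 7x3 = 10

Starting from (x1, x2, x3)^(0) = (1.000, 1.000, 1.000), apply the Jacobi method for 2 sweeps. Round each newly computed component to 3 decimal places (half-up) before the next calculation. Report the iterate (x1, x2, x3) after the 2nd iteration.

Iteration 1:
  x1 = (-6 - (3)·1.000 - (2)·1.000) / (-6) = 1.833
  x2 = (10 - (3)·1.000 - (-3)·1.000) / (-10) = -1.000
  x3 = (10 - (3)·1.000 - (-2)·1.000) / (7) = 1.286
Iteration 2:
  x1 = (-6 - (3)·-1.000 - (2)·1.286) / (-6) = 0.929
  x2 = (10 - (3)·1.833 - (-3)·1.286) / (-10) = -0.836
  x3 = (10 - (3)·1.833 - (-2)·-1.000) / (7) = 0.357

(0.929, -0.836, 0.357)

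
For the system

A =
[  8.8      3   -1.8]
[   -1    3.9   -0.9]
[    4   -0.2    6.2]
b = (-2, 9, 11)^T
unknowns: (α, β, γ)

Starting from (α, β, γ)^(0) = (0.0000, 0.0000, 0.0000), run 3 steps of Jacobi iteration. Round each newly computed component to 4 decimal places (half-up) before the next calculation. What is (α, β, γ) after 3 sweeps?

(-0.7256, 2.6012, 2.2800)

Iteration 1:
  α = (-2 - (3)·0.0000 - (-1.8)·0.0000) / (8.8) = -0.2273
  β = (9 - (-1)·0.0000 - (-0.9)·0.0000) / (3.9) = 2.3077
  γ = (11 - (4)·0.0000 - (-0.2)·0.0000) / (6.2) = 1.7742
Iteration 2:
  α = (-2 - (3)·2.3077 - (-1.8)·1.7742) / (8.8) = -0.6511
  β = (9 - (-1)·-0.2273 - (-0.9)·1.7742) / (3.9) = 2.6588
  γ = (11 - (4)·-0.2273 - (-0.2)·2.3077) / (6.2) = 1.9953
Iteration 3:
  α = (-2 - (3)·2.6588 - (-1.8)·1.9953) / (8.8) = -0.7256
  β = (9 - (-1)·-0.6511 - (-0.9)·1.9953) / (3.9) = 2.6012
  γ = (11 - (4)·-0.6511 - (-0.2)·2.6588) / (6.2) = 2.2800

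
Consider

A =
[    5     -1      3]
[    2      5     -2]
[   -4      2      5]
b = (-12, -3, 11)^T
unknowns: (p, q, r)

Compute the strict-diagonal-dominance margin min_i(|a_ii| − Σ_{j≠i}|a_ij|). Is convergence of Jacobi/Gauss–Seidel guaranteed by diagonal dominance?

row 1: |5| − (1+3) = 1
row 2: |5| − (2+2) = 1
row 3: |5| − (4+2) = -1
minimum over rows = -1 → not strictly diagonally dominant

-1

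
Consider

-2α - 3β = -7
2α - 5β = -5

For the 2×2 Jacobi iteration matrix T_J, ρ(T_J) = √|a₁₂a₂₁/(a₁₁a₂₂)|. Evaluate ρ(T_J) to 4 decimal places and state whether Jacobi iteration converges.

0.7746

a₁₂a₂₁/(a₁₁a₂₂) = (-3)·(2) / ((-2)·(-5)) = -0.600000
ρ = √|-0.600000| = √0.600000 = 0.7746
ρ < 1, so Jacobi converges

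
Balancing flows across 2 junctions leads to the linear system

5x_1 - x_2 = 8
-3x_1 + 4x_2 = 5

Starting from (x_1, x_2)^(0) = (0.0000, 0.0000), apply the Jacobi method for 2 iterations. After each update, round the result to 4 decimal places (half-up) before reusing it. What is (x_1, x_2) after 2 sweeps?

Iteration 1:
  x_1 = (8 - (-1)·0.0000) / (5) = 1.6000
  x_2 = (5 - (-3)·0.0000) / (4) = 1.2500
Iteration 2:
  x_1 = (8 - (-1)·1.2500) / (5) = 1.8500
  x_2 = (5 - (-3)·1.6000) / (4) = 2.4500

(1.8500, 2.4500)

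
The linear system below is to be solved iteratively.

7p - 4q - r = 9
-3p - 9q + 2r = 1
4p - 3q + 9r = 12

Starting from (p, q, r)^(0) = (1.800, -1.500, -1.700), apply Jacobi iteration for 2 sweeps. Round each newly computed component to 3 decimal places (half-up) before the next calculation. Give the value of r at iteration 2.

0.888

Iteration 1:
  p = (9 - (-4)·-1.500 - (-1)·-1.700) / (7) = 0.186
  q = (1 - (-3)·1.800 - (2)·-1.700) / (-9) = -1.089
  r = (12 - (4)·1.800 - (-3)·-1.500) / (9) = 0.033
Iteration 2:
  p = (9 - (-4)·-1.089 - (-1)·0.033) / (7) = 0.668
  q = (1 - (-3)·0.186 - (2)·0.033) / (-9) = -0.166
  r = (12 - (4)·0.186 - (-3)·-1.089) / (9) = 0.888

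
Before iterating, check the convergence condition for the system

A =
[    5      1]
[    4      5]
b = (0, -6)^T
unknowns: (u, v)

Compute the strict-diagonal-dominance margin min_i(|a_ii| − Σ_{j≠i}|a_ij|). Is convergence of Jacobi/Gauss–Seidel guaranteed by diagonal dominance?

1

row 1: |5| − (1) = 4
row 2: |5| − (4) = 1
minimum over rows = 1 → strictly diagonally dominant (convergence guaranteed)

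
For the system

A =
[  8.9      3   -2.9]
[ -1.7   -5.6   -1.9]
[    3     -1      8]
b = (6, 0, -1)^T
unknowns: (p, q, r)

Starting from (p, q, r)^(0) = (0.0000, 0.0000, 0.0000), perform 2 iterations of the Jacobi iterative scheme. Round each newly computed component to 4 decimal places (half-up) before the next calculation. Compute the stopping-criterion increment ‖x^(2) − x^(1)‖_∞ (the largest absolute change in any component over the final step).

0.2528

Iteration 1:
  p = (6 - (3)·0.0000 - (-2.9)·0.0000) / (8.9) = 0.6742
  q = (0 - (-1.7)·0.0000 - (-1.9)·0.0000) / (-5.6) = 0.0000
  r = (-1 - (3)·0.0000 - (-1)·0.0000) / (8) = -0.1250
Iteration 2:
  p = (6 - (3)·0.0000 - (-2.9)·-0.1250) / (8.9) = 0.6334
  q = (0 - (-1.7)·0.6742 - (-1.9)·-0.1250) / (-5.6) = -0.1623
  r = (-1 - (3)·0.6742 - (-1)·0.0000) / (8) = -0.3778
Change: (-0.0408, -0.1623, -0.2528) → max |·| = 0.2528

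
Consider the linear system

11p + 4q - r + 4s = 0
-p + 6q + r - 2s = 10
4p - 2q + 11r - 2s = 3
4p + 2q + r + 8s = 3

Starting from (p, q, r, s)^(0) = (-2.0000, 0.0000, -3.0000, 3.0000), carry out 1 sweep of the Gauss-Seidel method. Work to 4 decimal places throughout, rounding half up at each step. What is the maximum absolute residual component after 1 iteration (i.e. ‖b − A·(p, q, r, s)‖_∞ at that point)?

10.6667

Iteration 1:
  p = (0 - (4)·0.0000 - (-1)·-3.0000 - (4)·3.0000) / (11) = -1.3636
  q = (10 - (-1)·-1.3636 - (1)·-3.0000 - (-2)·3.0000) / (6) = 2.9394
  r = (3 - (4)·-1.3636 - (-2)·2.9394 - (-2)·3.0000) / (11) = 1.8485
  s = (3 - (4)·-1.3636 - (2)·2.9394 - (1)·1.8485) / (8) = 0.0909
Residual b − A·x = (4.7269, -10.6667, -5.8185, -0.0001); ∞-norm = 10.6667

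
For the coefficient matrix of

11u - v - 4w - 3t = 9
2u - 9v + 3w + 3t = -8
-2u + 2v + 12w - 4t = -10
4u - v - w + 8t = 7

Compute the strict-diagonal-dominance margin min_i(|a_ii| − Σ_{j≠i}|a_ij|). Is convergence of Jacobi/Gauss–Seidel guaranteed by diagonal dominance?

1

row 1: |11| − (1+4+3) = 3
row 2: |-9| − (2+3+3) = 1
row 3: |12| − (2+2+4) = 4
row 4: |8| − (4+1+1) = 2
minimum over rows = 1 → strictly diagonally dominant (convergence guaranteed)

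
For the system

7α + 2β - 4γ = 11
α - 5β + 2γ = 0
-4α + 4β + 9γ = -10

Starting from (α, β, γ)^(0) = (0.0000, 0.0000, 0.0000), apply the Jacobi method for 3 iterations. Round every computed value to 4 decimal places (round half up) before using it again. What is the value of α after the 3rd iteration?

1.3728

Iteration 1:
  α = (11 - (2)·0.0000 - (-4)·0.0000) / (7) = 1.5714
  β = (0 - (1)·0.0000 - (2)·0.0000) / (-5) = 0.0000
  γ = (-10 - (-4)·0.0000 - (4)·0.0000) / (9) = -1.1111
Iteration 2:
  α = (11 - (2)·0.0000 - (-4)·-1.1111) / (7) = 0.9365
  β = (0 - (1)·1.5714 - (2)·-1.1111) / (-5) = -0.1302
  γ = (-10 - (-4)·1.5714 - (4)·0.0000) / (9) = -0.4127
Iteration 3:
  α = (11 - (2)·-0.1302 - (-4)·-0.4127) / (7) = 1.3728
  β = (0 - (1)·0.9365 - (2)·-0.4127) / (-5) = 0.0222
  γ = (-10 - (-4)·0.9365 - (4)·-0.1302) / (9) = -0.6370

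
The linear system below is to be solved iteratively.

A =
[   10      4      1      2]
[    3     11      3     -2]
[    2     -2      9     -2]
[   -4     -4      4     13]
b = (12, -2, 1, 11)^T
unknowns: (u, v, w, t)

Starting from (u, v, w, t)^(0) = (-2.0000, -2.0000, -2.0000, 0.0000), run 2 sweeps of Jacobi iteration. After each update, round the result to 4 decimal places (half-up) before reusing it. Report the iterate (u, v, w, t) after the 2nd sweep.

(0.7791, -0.7702, -0.1245, 1.7686)

Iteration 1:
  u = (12 - (4)·-2.0000 - (1)·-2.0000 - (2)·0.0000) / (10) = 2.2000
  v = (-2 - (3)·-2.0000 - (3)·-2.0000 - (-2)·0.0000) / (11) = 0.9091
  w = (1 - (2)·-2.0000 - (-2)·-2.0000 - (-2)·0.0000) / (9) = 0.1111
  t = (11 - (-4)·-2.0000 - (-4)·-2.0000 - (4)·-2.0000) / (13) = 0.2308
Iteration 2:
  u = (12 - (4)·0.9091 - (1)·0.1111 - (2)·0.2308) / (10) = 0.7791
  v = (-2 - (3)·2.2000 - (3)·0.1111 - (-2)·0.2308) / (11) = -0.7702
  w = (1 - (2)·2.2000 - (-2)·0.9091 - (-2)·0.2308) / (9) = -0.1245
  t = (11 - (-4)·2.2000 - (-4)·0.9091 - (4)·0.1111) / (13) = 1.7686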